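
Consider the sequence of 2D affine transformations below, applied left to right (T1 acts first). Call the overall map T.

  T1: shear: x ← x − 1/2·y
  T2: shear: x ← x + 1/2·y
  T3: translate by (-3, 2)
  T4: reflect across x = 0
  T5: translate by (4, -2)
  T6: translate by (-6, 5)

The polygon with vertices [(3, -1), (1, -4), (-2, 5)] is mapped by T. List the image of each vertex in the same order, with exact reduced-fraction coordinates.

image vertices: (-2, 4), (0, 1), (3, 10)

T1 shear: x ← x − 1/2·y: (3, -1) → (7/2, -1); (1, -4) → (3, -4); (-2, 5) → (-9/2, 5)
T2 shear: x ← x + 1/2·y: (7/2, -1) → (3, -1); (3, -4) → (1, -4); (-9/2, 5) → (-2, 5)
T3 translate by (-3, 2): (3, -1) → (0, 1); (1, -4) → (-2, -2); (-2, 5) → (-5, 7)
T4 reflect across x = 0: (0, 1) → (0, 1); (-2, -2) → (2, -2); (-5, 7) → (5, 7)
T5 translate by (4, -2): (0, 1) → (4, -1); (2, -2) → (6, -4); (5, 7) → (9, 5)
T6 translate by (-6, 5): (4, -1) → (-2, 4); (6, -4) → (0, 1); (9, 5) → (3, 10)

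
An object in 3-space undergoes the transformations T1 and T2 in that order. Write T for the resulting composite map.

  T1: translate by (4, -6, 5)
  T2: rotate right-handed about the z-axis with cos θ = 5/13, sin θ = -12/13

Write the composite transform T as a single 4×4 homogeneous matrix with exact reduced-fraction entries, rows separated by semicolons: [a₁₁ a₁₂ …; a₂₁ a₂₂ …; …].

T1 = [1 0 0 4; 0 1 0 -6; 0 0 1 5; 0 0 0 1]
T2·T1 = [5/13 12/13 0 -4; -12/13 5/13 0 -6; 0 0 1 5; 0 0 0 1]

T = [5/13 12/13 0 -4; -12/13 5/13 0 -6; 0 0 1 5; 0 0 0 1]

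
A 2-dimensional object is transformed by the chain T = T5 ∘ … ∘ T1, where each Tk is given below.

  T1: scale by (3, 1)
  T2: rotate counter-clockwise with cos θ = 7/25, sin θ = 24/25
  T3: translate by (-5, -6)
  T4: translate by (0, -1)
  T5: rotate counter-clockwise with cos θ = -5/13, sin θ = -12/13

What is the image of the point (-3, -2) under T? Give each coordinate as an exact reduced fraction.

T(p) = (-64/5, 57/5)

T1 scale by (3, 1): (-3, -2) → (-9, -2)
T2 rotate counter-clockwise with cos θ = 7/25, sin θ = 24/25: (-9, -2) → (-3/5, -46/5)
T3 translate by (-5, -6): (-3/5, -46/5) → (-28/5, -76/5)
T4 translate by (0, -1): (-28/5, -76/5) → (-28/5, -81/5)
T5 rotate counter-clockwise with cos θ = -5/13, sin θ = -12/13: (-28/5, -81/5) → (-64/5, 57/5)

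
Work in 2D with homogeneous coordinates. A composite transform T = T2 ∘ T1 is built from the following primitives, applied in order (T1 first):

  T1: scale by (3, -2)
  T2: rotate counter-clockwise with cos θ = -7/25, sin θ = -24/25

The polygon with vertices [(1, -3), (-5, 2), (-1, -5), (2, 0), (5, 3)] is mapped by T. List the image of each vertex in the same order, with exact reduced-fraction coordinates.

image vertices: (123/25, -114/25), (9/25, 388/25), (261/25, 2/25), (-42/25, -144/25), (-249/25, -318/25)

T1 scale by (3, -2): (1, -3) → (3, 6); (-5, 2) → (-15, -4); (-1, -5) → (-3, 10); (2, 0) → (6, 0); (5, 3) → (15, -6)
T2 rotate counter-clockwise with cos θ = -7/25, sin θ = -24/25: (3, 6) → (123/25, -114/25); (-15, -4) → (9/25, 388/25); (-3, 10) → (261/25, 2/25); (6, 0) → (-42/25, -144/25); (15, -6) → (-249/25, -318/25)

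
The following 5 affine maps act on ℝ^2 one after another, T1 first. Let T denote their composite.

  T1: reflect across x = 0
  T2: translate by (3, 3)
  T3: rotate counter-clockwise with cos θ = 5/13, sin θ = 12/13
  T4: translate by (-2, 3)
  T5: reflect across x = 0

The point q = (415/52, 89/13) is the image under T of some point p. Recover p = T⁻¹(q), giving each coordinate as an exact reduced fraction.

p = (7/4, 4)

T1 = [-1 0 0; 0 1 0; 0 0 1]
T2·T1 = [-1 0 3; 0 1 3; 0 0 1]
T3·…·T1 = [-5/13 -12/13 -21/13; -12/13 5/13 51/13; 0 0 1]
T4·…·T1 = [-5/13 -12/13 -47/13; -12/13 5/13 90/13; 0 0 1]
T5·…·T1 = [5/13 12/13 47/13; -12/13 5/13 90/13; 0 0 1]
det M = 1; M⁻¹ = [5/13 -12/13 5; 12/13 5/13 -6; 0 0 1]
M⁻¹ · (415/52, 89/13)ᵀ = (7/4, 4)ᵀ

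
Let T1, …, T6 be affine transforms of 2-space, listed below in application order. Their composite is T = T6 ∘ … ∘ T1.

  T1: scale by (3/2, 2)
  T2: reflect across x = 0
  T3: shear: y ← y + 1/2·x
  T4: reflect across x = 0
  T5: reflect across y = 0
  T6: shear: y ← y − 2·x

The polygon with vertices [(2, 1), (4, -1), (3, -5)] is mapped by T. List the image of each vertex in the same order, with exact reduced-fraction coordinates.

T1 scale by (3/2, 2): (2, 1) → (3, 2); (4, -1) → (6, -2); (3, -5) → (9/2, -10)
T2 reflect across x = 0: (3, 2) → (-3, 2); (6, -2) → (-6, -2); (9/2, -10) → (-9/2, -10)
T3 shear: y ← y + 1/2·x: (-3, 2) → (-3, 1/2); (-6, -2) → (-6, -5); (-9/2, -10) → (-9/2, -49/4)
T4 reflect across x = 0: (-3, 1/2) → (3, 1/2); (-6, -5) → (6, -5); (-9/2, -49/4) → (9/2, -49/4)
T5 reflect across y = 0: (3, 1/2) → (3, -1/2); (6, -5) → (6, 5); (9/2, -49/4) → (9/2, 49/4)
T6 shear: y ← y − 2·x: (3, -1/2) → (3, -13/2); (6, 5) → (6, -7); (9/2, 49/4) → (9/2, 13/4)

image vertices: (3, -13/2), (6, -7), (9/2, 13/4)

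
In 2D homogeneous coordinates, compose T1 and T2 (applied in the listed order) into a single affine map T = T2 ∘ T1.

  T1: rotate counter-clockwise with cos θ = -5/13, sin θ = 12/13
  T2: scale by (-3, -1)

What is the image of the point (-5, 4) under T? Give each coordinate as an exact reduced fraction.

T1 rotate counter-clockwise with cos θ = -5/13, sin θ = 12/13: (-5, 4) → (-23/13, -80/13)
T2 scale by (-3, -1): (-23/13, -80/13) → (69/13, 80/13)

T(p) = (69/13, 80/13)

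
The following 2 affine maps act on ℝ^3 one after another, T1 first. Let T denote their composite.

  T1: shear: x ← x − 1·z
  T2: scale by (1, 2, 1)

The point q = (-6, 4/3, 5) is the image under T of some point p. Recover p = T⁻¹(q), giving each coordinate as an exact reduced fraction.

T1 = [1 0 -1 0; 0 1 0 0; 0 0 1 0; 0 0 0 1]
T2·T1 = [1 0 -1 0; 0 2 0 0; 0 0 1 0; 0 0 0 1]
det M = 2; M⁻¹ = [1 0 1 0; 0 1/2 0 0; 0 0 1 0; 0 0 0 1]
M⁻¹ · (-6, 4/3, 5)ᵀ = (-1, 2/3, 5)ᵀ

p = (-1, 2/3, 5)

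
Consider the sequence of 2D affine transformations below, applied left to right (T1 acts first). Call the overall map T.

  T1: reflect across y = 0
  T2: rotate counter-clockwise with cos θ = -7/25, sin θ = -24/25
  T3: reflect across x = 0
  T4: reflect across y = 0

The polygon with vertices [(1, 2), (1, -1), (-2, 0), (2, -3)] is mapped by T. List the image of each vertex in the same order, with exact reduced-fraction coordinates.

T1 reflect across y = 0: (1, 2) → (1, -2); (1, -1) → (1, 1); (-2, 0) → (-2, 0); (2, -3) → (2, 3)
T2 rotate counter-clockwise with cos θ = -7/25, sin θ = -24/25: (1, -2) → (-11/5, -2/5); (1, 1) → (17/25, -31/25); (-2, 0) → (14/25, 48/25); (2, 3) → (58/25, -69/25)
T3 reflect across x = 0: (-11/5, -2/5) → (11/5, -2/5); (17/25, -31/25) → (-17/25, -31/25); (14/25, 48/25) → (-14/25, 48/25); (58/25, -69/25) → (-58/25, -69/25)
T4 reflect across y = 0: (11/5, -2/5) → (11/5, 2/5); (-17/25, -31/25) → (-17/25, 31/25); (-14/25, 48/25) → (-14/25, -48/25); (-58/25, -69/25) → (-58/25, 69/25)

image vertices: (11/5, 2/5), (-17/25, 31/25), (-14/25, -48/25), (-58/25, 69/25)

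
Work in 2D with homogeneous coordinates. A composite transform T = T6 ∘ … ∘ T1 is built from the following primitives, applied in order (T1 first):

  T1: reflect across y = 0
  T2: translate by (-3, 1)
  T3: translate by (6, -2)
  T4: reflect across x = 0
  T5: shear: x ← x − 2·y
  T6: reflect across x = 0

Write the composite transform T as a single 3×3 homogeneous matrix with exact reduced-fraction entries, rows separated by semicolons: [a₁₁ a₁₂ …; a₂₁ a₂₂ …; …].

T1 = [1 0 0; 0 -1 0; 0 0 1]
T2·T1 = [1 0 -3; 0 -1 1; 0 0 1]
T3·…·T1 = [1 0 3; 0 -1 -1; 0 0 1]
T4·…·T1 = [-1 0 -3; 0 -1 -1; 0 0 1]
T5·…·T1 = [-1 2 -1; 0 -1 -1; 0 0 1]
T6·…·T1 = [1 -2 1; 0 -1 -1; 0 0 1]

T = [1 -2 1; 0 -1 -1; 0 0 1]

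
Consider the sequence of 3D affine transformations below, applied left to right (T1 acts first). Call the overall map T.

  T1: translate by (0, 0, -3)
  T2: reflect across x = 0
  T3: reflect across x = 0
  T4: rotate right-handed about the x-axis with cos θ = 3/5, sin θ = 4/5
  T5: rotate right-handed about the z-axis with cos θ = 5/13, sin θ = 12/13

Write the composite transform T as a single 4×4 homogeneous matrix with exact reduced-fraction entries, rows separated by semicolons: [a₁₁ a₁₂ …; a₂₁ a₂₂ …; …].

T = [5/13 -36/65 48/65 -144/65; 12/13 3/13 -4/13 12/13; 0 4/5 3/5 -9/5; 0 0 0 1]

T1 = [1 0 0 0; 0 1 0 0; 0 0 1 -3; 0 0 0 1]
T2·T1 = [-1 0 0 0; 0 1 0 0; 0 0 1 -3; 0 0 0 1]
T3·…·T1 = [1 0 0 0; 0 1 0 0; 0 0 1 -3; 0 0 0 1]
T4·…·T1 = [1 0 0 0; 0 3/5 -4/5 12/5; 0 4/5 3/5 -9/5; 0 0 0 1]
T5·…·T1 = [5/13 -36/65 48/65 -144/65; 12/13 3/13 -4/13 12/13; 0 4/5 3/5 -9/5; 0 0 0 1]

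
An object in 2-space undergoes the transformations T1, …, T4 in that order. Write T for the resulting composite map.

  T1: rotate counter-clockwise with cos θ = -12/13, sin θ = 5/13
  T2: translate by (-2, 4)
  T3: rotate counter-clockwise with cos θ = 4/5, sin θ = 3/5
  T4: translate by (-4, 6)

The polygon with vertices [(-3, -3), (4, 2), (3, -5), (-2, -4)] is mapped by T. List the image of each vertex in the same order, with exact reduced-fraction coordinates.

image vertices: (-379/65, 757/65), (-148/13, 66/13), (-789/65, 787/65), (-458/65, 804/65)

T1 rotate counter-clockwise with cos θ = -12/13, sin θ = 5/13: (-3, -3) → (51/13, 21/13); (4, 2) → (-58/13, -4/13); (3, -5) → (-11/13, 75/13); (-2, -4) → (44/13, 38/13)
T2 translate by (-2, 4): (51/13, 21/13) → (25/13, 73/13); (-58/13, -4/13) → (-84/13, 48/13); (-11/13, 75/13) → (-37/13, 127/13); (44/13, 38/13) → (18/13, 90/13)
T3 rotate counter-clockwise with cos θ = 4/5, sin θ = 3/5: (25/13, 73/13) → (-119/65, 367/65); (-84/13, 48/13) → (-96/13, -12/13); (-37/13, 127/13) → (-529/65, 397/65); (18/13, 90/13) → (-198/65, 414/65)
T4 translate by (-4, 6): (-119/65, 367/65) → (-379/65, 757/65); (-96/13, -12/13) → (-148/13, 66/13); (-529/65, 397/65) → (-789/65, 787/65); (-198/65, 414/65) → (-458/65, 804/65)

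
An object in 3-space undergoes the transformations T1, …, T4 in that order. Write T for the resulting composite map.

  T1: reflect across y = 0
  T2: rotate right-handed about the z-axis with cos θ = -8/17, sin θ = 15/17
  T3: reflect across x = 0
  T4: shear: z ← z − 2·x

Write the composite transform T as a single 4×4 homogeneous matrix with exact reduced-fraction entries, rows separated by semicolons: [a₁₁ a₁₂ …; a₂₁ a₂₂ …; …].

T = [8/17 -15/17 0 0; 15/17 8/17 0 0; -16/17 30/17 1 0; 0 0 0 1]

T1 = [1 0 0 0; 0 -1 0 0; 0 0 1 0; 0 0 0 1]
T2·T1 = [-8/17 15/17 0 0; 15/17 8/17 0 0; 0 0 1 0; 0 0 0 1]
T3·…·T1 = [8/17 -15/17 0 0; 15/17 8/17 0 0; 0 0 1 0; 0 0 0 1]
T4·…·T1 = [8/17 -15/17 0 0; 15/17 8/17 0 0; -16/17 30/17 1 0; 0 0 0 1]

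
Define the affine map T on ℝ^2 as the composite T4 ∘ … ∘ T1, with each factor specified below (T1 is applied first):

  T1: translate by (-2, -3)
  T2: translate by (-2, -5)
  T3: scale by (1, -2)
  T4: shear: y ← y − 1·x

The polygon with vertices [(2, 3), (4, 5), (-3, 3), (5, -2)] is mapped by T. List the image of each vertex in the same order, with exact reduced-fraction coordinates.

image vertices: (-2, 12), (0, 6), (-7, 17), (1, 19)

T1 translate by (-2, -3): (2, 3) → (0, 0); (4, 5) → (2, 2); (-3, 3) → (-5, 0); (5, -2) → (3, -5)
T2 translate by (-2, -5): (0, 0) → (-2, -5); (2, 2) → (0, -3); (-5, 0) → (-7, -5); (3, -5) → (1, -10)
T3 scale by (1, -2): (-2, -5) → (-2, 10); (0, -3) → (0, 6); (-7, -5) → (-7, 10); (1, -10) → (1, 20)
T4 shear: y ← y − 1·x: (-2, 10) → (-2, 12); (0, 6) → (0, 6); (-7, 10) → (-7, 17); (1, 20) → (1, 19)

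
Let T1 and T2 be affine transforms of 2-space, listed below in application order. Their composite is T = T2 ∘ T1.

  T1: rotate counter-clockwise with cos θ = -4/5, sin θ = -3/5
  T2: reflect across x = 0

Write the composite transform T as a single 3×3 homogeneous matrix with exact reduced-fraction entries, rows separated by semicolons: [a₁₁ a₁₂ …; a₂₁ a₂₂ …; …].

T1 = [-4/5 3/5 0; -3/5 -4/5 0; 0 0 1]
T2·T1 = [4/5 -3/5 0; -3/5 -4/5 0; 0 0 1]

T = [4/5 -3/5 0; -3/5 -4/5 0; 0 0 1]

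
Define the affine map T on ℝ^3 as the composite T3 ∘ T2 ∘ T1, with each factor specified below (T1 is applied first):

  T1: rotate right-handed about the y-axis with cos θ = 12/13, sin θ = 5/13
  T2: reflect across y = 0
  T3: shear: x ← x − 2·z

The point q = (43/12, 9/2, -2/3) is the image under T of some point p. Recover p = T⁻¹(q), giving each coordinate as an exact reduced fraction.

T1 = [12/13 0 5/13 0; 0 1 0 0; -5/13 0 12/13 0; 0 0 0 1]
T2·T1 = [12/13 0 5/13 0; 0 -1 0 0; -5/13 0 12/13 0; 0 0 0 1]
T3·…·T1 = [22/13 0 -19/13 0; 0 -1 0 0; -5/13 0 12/13 0; 0 0 0 1]
det M = -1; M⁻¹ = [12/13 0 19/13 0; 0 -1 0 0; 5/13 0 22/13 0; 0 0 0 1]
M⁻¹ · (43/12, 9/2, -2/3)ᵀ = (7/3, -9/2, 1/4)ᵀ

p = (7/3, -9/2, 1/4)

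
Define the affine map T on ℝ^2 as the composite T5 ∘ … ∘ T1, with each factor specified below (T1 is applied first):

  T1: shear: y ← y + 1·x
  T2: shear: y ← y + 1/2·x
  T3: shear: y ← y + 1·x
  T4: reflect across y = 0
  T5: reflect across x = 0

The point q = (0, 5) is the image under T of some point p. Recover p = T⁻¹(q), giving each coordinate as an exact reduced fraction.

p = (0, -5)

T1 = [1 0 0; 1 1 0; 0 0 1]
T2·T1 = [1 0 0; 3/2 1 0; 0 0 1]
T3·…·T1 = [1 0 0; 5/2 1 0; 0 0 1]
T4·…·T1 = [1 0 0; -5/2 -1 0; 0 0 1]
T5·…·T1 = [-1 0 0; -5/2 -1 0; 0 0 1]
det M = 1; M⁻¹ = [-1 0 0; 5/2 -1 0; 0 0 1]
M⁻¹ · (0, 5)ᵀ = (0, -5)ᵀ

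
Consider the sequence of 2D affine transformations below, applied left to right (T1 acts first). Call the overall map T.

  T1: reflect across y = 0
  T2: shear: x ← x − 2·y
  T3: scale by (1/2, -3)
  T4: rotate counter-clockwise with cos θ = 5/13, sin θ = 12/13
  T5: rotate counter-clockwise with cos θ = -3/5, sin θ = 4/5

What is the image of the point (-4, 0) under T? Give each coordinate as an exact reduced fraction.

T1 reflect across y = 0: (-4, 0) → (-4, 0)
T2 shear: x ← x − 2·y: (-4, 0) → (-4, 0)
T3 scale by (1/2, -3): (-4, 0) → (-2, 0)
T4 rotate counter-clockwise with cos θ = 5/13, sin θ = 12/13: (-2, 0) → (-10/13, -24/13)
T5 rotate counter-clockwise with cos θ = -3/5, sin θ = 4/5: (-10/13, -24/13) → (126/65, 32/65)

T(p) = (126/65, 32/65)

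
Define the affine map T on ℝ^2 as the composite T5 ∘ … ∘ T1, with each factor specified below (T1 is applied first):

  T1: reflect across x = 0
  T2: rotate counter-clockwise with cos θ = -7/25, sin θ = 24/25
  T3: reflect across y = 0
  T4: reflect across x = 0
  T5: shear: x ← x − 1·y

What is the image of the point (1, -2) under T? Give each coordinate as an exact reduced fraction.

T(p) = (-13/5, 2/5)

T1 reflect across x = 0: (1, -2) → (-1, -2)
T2 rotate counter-clockwise with cos θ = -7/25, sin θ = 24/25: (-1, -2) → (11/5, -2/5)
T3 reflect across y = 0: (11/5, -2/5) → (11/5, 2/5)
T4 reflect across x = 0: (11/5, 2/5) → (-11/5, 2/5)
T5 shear: x ← x − 1·y: (-11/5, 2/5) → (-13/5, 2/5)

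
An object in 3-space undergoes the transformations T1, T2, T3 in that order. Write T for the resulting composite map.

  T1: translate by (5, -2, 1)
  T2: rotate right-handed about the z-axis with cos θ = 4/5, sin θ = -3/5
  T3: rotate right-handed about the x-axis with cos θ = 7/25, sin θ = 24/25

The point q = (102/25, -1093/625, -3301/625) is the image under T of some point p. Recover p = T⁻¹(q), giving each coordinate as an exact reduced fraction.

T1 = [1 0 0 5; 0 1 0 -2; 0 0 1 1; 0 0 0 1]
T2·T1 = [4/5 3/5 0 14/5; -3/5 4/5 0 -23/5; 0 0 1 1; 0 0 0 1]
T3·…·T1 = [4/5 3/5 0 14/5; -21/125 28/125 -24/25 -281/125; -72/125 96/125 7/25 -517/125; 0 0 0 1]
det M = 1; M⁻¹ = [4/5 -21/125 -72/125 -5; 3/5 28/125 96/125 2; 0 -24/25 7/25 -1; 0 0 0 1]
M⁻¹ · (102/25, -1093/625, -3301/625)ᵀ = (8/5, 0, -4/5)ᵀ

p = (8/5, 0, -4/5)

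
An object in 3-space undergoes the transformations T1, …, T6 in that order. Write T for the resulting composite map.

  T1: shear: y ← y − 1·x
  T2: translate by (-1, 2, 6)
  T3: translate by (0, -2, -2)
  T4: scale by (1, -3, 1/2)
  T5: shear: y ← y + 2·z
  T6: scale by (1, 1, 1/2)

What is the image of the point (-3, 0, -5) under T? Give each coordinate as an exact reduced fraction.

T(p) = (-4, -10, -1/4)

T1 shear: y ← y − 1·x: (-3, 0, -5) → (-3, 3, -5)
T2 translate by (-1, 2, 6): (-3, 3, -5) → (-4, 5, 1)
T3 translate by (0, -2, -2): (-4, 5, 1) → (-4, 3, -1)
T4 scale by (1, -3, 1/2): (-4, 3, -1) → (-4, -9, -1/2)
T5 shear: y ← y + 2·z: (-4, -9, -1/2) → (-4, -10, -1/2)
T6 scale by (1, 1, 1/2): (-4, -10, -1/2) → (-4, -10, -1/4)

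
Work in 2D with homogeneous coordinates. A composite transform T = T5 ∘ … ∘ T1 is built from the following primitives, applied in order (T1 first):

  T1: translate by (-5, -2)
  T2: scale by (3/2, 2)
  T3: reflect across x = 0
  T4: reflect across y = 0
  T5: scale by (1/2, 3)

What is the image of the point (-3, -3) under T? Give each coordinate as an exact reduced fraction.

T1 translate by (-5, -2): (-3, -3) → (-8, -5)
T2 scale by (3/2, 2): (-8, -5) → (-12, -10)
T3 reflect across x = 0: (-12, -10) → (12, -10)
T4 reflect across y = 0: (12, -10) → (12, 10)
T5 scale by (1/2, 3): (12, 10) → (6, 30)

T(p) = (6, 30)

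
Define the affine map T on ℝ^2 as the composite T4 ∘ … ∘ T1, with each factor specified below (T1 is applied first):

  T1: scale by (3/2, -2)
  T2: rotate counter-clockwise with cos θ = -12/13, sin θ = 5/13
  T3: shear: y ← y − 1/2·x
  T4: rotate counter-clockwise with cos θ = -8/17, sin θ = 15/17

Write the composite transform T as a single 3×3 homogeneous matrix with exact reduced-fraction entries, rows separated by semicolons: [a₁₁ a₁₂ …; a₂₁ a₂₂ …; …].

T1 = [3/2 0 0; 0 -2 0; 0 0 1]
T2·T1 = [-18/13 10/13 0; 15/26 24/13 0; 0 0 1]
T3·…·T1 = [-18/13 10/13 0; 33/26 19/13 0; 0 0 1]
T4·…·T1 = [-207/442 -365/221 0; -402/221 -2/221 0; 0 0 1]

T = [-207/442 -365/221 0; -402/221 -2/221 0; 0 0 1]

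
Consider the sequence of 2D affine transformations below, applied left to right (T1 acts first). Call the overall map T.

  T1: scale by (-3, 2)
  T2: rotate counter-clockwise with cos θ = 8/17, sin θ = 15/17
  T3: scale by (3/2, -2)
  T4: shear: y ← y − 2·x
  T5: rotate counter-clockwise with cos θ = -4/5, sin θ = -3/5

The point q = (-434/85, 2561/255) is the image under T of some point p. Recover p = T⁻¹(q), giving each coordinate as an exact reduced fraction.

T1 = [-3 0 0; 0 2 0; 0 0 1]
T2·T1 = [-24/17 -30/17 0; -45/17 16/17 0; 0 0 1]
T3·…·T1 = [-36/17 -45/17 0; 90/17 -32/17 0; 0 0 1]
T4·…·T1 = [-36/17 -45/17 0; 162/17 58/17 0; 0 0 1]
T5·…·T1 = [126/17 354/85 0; -108/17 -97/85 0; 0 0 1]
det M = 18; M⁻¹ = [-97/1530 -59/255 0; 6/17 7/17 0; 0 0 1]
M⁻¹ · (-434/85, 2561/255)ᵀ = (-2, 7/3)ᵀ

p = (-2, 7/3)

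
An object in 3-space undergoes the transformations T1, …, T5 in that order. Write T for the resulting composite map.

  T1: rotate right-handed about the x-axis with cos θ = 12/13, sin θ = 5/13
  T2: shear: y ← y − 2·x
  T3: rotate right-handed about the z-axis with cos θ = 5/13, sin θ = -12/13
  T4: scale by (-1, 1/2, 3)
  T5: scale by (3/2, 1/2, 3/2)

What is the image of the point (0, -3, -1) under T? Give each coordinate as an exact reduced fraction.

T1 rotate right-handed about the x-axis with cos θ = 12/13, sin θ = 5/13: (0, -3, -1) → (0, -31/13, -27/13)
T2 shear: y ← y − 2·x: (0, -31/13, -27/13) → (0, -31/13, -27/13)
T3 rotate right-handed about the z-axis with cos θ = 5/13, sin θ = -12/13: (0, -31/13, -27/13) → (-372/169, -155/169, -27/13)
T4 scale by (-1, 1/2, 3): (-372/169, -155/169, -27/13) → (372/169, -155/338, -81/13)
T5 scale by (3/2, 1/2, 3/2): (372/169, -155/338, -81/13) → (558/169, -155/676, -243/26)

T(p) = (558/169, -155/676, -243/26)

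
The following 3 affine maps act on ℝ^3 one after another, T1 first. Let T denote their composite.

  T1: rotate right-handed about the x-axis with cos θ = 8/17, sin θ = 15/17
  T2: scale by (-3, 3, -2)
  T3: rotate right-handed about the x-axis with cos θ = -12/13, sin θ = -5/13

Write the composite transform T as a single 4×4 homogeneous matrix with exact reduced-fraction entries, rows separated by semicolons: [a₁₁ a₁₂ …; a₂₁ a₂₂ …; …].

T1 = [1 0 0 0; 0 8/17 -15/17 0; 0 15/17 8/17 0; 0 0 0 1]
T2·T1 = [-3 0 0 0; 0 24/17 -45/17 0; 0 -30/17 -16/17 0; 0 0 0 1]
T3·…·T1 = [-3 0 0 0; 0 -438/221 460/221 0; 0 240/221 417/221 0; 0 0 0 1]

T = [-3 0 0 0; 0 -438/221 460/221 0; 0 240/221 417/221 0; 0 0 0 1]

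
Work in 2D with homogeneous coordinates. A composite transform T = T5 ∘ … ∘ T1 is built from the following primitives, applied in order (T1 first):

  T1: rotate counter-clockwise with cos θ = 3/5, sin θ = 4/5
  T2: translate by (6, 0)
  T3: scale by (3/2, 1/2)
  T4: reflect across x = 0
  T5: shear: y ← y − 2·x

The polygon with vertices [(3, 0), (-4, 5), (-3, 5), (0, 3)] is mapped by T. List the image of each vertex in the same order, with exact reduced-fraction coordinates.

image vertices: (-117/10, 123/5), (3/5, -13/10), (-3/10, 9/10), (-27/5, 117/10)

T1 rotate counter-clockwise with cos θ = 3/5, sin θ = 4/5: (3, 0) → (9/5, 12/5); (-4, 5) → (-32/5, -1/5); (-3, 5) → (-29/5, 3/5); (0, 3) → (-12/5, 9/5)
T2 translate by (6, 0): (9/5, 12/5) → (39/5, 12/5); (-32/5, -1/5) → (-2/5, -1/5); (-29/5, 3/5) → (1/5, 3/5); (-12/5, 9/5) → (18/5, 9/5)
T3 scale by (3/2, 1/2): (39/5, 12/5) → (117/10, 6/5); (-2/5, -1/5) → (-3/5, -1/10); (1/5, 3/5) → (3/10, 3/10); (18/5, 9/5) → (27/5, 9/10)
T4 reflect across x = 0: (117/10, 6/5) → (-117/10, 6/5); (-3/5, -1/10) → (3/5, -1/10); (3/10, 3/10) → (-3/10, 3/10); (27/5, 9/10) → (-27/5, 9/10)
T5 shear: y ← y − 2·x: (-117/10, 6/5) → (-117/10, 123/5); (3/5, -1/10) → (3/5, -13/10); (-3/10, 3/10) → (-3/10, 9/10); (-27/5, 9/10) → (-27/5, 117/10)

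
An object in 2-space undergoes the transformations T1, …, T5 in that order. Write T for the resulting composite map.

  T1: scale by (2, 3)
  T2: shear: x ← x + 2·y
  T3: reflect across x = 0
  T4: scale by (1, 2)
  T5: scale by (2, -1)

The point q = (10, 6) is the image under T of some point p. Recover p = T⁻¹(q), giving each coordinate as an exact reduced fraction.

T1 = [2 0 0; 0 3 0; 0 0 1]
T2·T1 = [2 6 0; 0 3 0; 0 0 1]
T3·…·T1 = [-2 -6 0; 0 3 0; 0 0 1]
T4·…·T1 = [-2 -6 0; 0 6 0; 0 0 1]
T5·…·T1 = [-4 -12 0; 0 -6 0; 0 0 1]
det M = 24; M⁻¹ = [-1/4 1/2 0; 0 -1/6 0; 0 0 1]
M⁻¹ · (10, 6)ᵀ = (1/2, -1)ᵀ

p = (1/2, -1)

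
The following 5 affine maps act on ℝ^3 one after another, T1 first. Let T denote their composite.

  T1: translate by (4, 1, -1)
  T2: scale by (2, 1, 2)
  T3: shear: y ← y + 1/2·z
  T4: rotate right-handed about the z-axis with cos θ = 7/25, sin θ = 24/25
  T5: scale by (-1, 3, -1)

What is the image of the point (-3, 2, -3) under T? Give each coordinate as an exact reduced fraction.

T1 translate by (4, 1, -1): (-3, 2, -3) → (1, 3, -4)
T2 scale by (2, 1, 2): (1, 3, -4) → (2, 3, -8)
T3 shear: y ← y + 1/2·z: (2, 3, -8) → (2, -1, -8)
T4 rotate right-handed about the z-axis with cos θ = 7/25, sin θ = 24/25: (2, -1, -8) → (38/25, 41/25, -8)
T5 scale by (-1, 3, -1): (38/25, 41/25, -8) → (-38/25, 123/25, 8)

T(p) = (-38/25, 123/25, 8)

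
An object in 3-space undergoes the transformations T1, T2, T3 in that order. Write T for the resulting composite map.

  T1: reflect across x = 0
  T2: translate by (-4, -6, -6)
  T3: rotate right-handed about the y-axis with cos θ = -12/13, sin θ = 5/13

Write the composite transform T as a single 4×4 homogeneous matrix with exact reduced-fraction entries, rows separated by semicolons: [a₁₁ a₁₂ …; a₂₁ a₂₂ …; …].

T = [12/13 0 5/13 18/13; 0 1 0 -6; 5/13 0 -12/13 92/13; 0 0 0 1]

T1 = [-1 0 0 0; 0 1 0 0; 0 0 1 0; 0 0 0 1]
T2·T1 = [-1 0 0 -4; 0 1 0 -6; 0 0 1 -6; 0 0 0 1]
T3·…·T1 = [12/13 0 5/13 18/13; 0 1 0 -6; 5/13 0 -12/13 92/13; 0 0 0 1]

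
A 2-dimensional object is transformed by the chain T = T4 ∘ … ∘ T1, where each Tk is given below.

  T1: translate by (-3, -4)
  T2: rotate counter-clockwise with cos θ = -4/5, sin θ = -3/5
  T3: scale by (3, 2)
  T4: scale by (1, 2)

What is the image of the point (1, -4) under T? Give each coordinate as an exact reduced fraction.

T(p) = (-48/5, 152/5)

T1 translate by (-3, -4): (1, -4) → (-2, -8)
T2 rotate counter-clockwise with cos θ = -4/5, sin θ = -3/5: (-2, -8) → (-16/5, 38/5)
T3 scale by (3, 2): (-16/5, 38/5) → (-48/5, 76/5)
T4 scale by (1, 2): (-48/5, 76/5) → (-48/5, 152/5)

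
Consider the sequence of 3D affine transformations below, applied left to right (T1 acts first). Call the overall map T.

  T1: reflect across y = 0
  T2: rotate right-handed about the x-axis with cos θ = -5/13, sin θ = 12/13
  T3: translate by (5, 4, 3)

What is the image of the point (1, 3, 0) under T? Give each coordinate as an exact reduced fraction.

T1 reflect across y = 0: (1, 3, 0) → (1, -3, 0)
T2 rotate right-handed about the x-axis with cos θ = -5/13, sin θ = 12/13: (1, -3, 0) → (1, 15/13, -36/13)
T3 translate by (5, 4, 3): (1, 15/13, -36/13) → (6, 67/13, 3/13)

T(p) = (6, 67/13, 3/13)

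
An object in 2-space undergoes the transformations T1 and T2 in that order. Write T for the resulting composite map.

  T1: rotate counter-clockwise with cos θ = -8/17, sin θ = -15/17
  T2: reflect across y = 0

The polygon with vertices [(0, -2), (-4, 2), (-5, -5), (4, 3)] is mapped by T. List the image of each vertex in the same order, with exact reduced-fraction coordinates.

image vertices: (-30/17, -16/17), (62/17, -44/17), (-35/17, -115/17), (13/17, 84/17)

T1 rotate counter-clockwise with cos θ = -8/17, sin θ = -15/17: (0, -2) → (-30/17, 16/17); (-4, 2) → (62/17, 44/17); (-5, -5) → (-35/17, 115/17); (4, 3) → (13/17, -84/17)
T2 reflect across y = 0: (-30/17, 16/17) → (-30/17, -16/17); (62/17, 44/17) → (62/17, -44/17); (-35/17, 115/17) → (-35/17, -115/17); (13/17, -84/17) → (13/17, 84/17)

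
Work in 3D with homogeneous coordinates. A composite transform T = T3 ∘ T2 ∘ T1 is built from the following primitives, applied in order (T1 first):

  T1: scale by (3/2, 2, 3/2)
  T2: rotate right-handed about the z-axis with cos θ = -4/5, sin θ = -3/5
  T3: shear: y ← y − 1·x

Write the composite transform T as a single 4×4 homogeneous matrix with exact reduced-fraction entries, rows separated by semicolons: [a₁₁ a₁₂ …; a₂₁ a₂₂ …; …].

T = [-6/5 6/5 0 0; 3/10 -14/5 0 0; 0 0 3/2 0; 0 0 0 1]

T1 = [3/2 0 0 0; 0 2 0 0; 0 0 3/2 0; 0 0 0 1]
T2·T1 = [-6/5 6/5 0 0; -9/10 -8/5 0 0; 0 0 3/2 0; 0 0 0 1]
T3·…·T1 = [-6/5 6/5 0 0; 3/10 -14/5 0 0; 0 0 3/2 0; 0 0 0 1]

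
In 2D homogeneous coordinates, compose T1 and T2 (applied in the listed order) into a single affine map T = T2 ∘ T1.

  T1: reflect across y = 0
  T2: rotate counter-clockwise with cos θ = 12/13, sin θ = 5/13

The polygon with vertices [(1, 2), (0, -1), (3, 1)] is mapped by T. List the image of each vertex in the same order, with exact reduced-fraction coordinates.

T1 reflect across y = 0: (1, 2) → (1, -2); (0, -1) → (0, 1); (3, 1) → (3, -1)
T2 rotate counter-clockwise with cos θ = 12/13, sin θ = 5/13: (1, -2) → (22/13, -19/13); (0, 1) → (-5/13, 12/13); (3, -1) → (41/13, 3/13)

image vertices: (22/13, -19/13), (-5/13, 12/13), (41/13, 3/13)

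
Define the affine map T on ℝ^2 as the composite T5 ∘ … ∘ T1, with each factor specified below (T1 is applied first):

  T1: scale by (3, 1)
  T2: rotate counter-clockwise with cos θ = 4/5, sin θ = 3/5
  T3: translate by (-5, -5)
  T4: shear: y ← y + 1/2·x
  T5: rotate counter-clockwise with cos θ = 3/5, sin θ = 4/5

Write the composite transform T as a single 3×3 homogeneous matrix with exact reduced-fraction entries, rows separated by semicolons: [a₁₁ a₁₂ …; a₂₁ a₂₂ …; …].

T1 = [3 0 0; 0 1 0; 0 0 1]
T2·T1 = [12/5 -3/5 0; 9/5 4/5 0; 0 0 1]
T3·…·T1 = [12/5 -3/5 -5; 9/5 4/5 -5; 0 0 1]
T4·…·T1 = [12/5 -3/5 -5; 3 1/2 -15/2; 0 0 1]
T5·…·T1 = [-24/25 -19/25 3; 93/25 -9/50 -17/2; 0 0 1]

T = [-24/25 -19/25 3; 93/25 -9/50 -17/2; 0 0 1]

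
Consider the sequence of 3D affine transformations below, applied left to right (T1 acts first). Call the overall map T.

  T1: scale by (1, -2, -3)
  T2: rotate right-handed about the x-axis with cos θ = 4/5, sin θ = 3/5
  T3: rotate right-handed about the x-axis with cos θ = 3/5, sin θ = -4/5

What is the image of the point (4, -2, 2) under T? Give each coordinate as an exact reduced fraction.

T1 scale by (1, -2, -3): (4, -2, 2) → (4, 4, -6)
T2 rotate right-handed about the x-axis with cos θ = 4/5, sin θ = 3/5: (4, 4, -6) → (4, 34/5, -12/5)
T3 rotate right-handed about the x-axis with cos θ = 3/5, sin θ = -4/5: (4, 34/5, -12/5) → (4, 54/25, -172/25)

T(p) = (4, 54/25, -172/25)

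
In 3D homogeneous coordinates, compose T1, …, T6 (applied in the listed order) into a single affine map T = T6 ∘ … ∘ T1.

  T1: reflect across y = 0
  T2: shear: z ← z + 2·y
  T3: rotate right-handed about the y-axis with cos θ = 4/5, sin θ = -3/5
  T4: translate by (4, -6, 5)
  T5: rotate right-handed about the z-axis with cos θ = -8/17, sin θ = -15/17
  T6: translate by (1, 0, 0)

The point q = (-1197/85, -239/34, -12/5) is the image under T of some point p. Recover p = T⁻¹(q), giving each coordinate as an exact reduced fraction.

p = (3, 4, -7/2)

T1 = [1 0 0 0; 0 -1 0 0; 0 0 1 0; 0 0 0 1]
T2·T1 = [1 0 0 0; 0 -1 0 0; 0 -2 1 0; 0 0 0 1]
T3·…·T1 = [4/5 6/5 -3/5 0; 0 -1 0 0; 3/5 -8/5 4/5 0; 0 0 0 1]
T4·…·T1 = [4/5 6/5 -3/5 4; 0 -1 0 -6; 3/5 -8/5 4/5 5; 0 0 0 1]
T5·…·T1 = [-32/85 -123/85 24/85 -122/17; -12/17 -10/17 9/17 -12/17; 3/5 -8/5 4/5 5; 0 0 0 1]
T6·…·T1 = [-32/85 -123/85 24/85 -105/17; -12/17 -10/17 9/17 -12/17; 3/5 -8/5 4/5 5; 0 0 0 1]
det M = -1; M⁻¹ = [-32/85 -12/17 3/5 -99/17; -15/17 8/17 0 -87/17; -126/85 25/17 4/5 -206/17; 0 0 0 1]
M⁻¹ · (-1197/85, -239/34, -12/5)ᵀ = (3, 4, -7/2)ᵀ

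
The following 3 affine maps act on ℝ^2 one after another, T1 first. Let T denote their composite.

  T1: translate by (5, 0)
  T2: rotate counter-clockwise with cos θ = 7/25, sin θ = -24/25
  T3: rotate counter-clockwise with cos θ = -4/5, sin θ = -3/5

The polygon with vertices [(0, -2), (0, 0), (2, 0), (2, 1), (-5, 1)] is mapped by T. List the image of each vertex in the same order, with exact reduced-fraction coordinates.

image vertices: (-14/5, 23/5), (-4, 3), (-28/5, 21/5), (-31/5, 17/5), (-3/5, -4/5)

T1 translate by (5, 0): (0, -2) → (5, -2); (0, 0) → (5, 0); (2, 0) → (7, 0); (2, 1) → (7, 1); (-5, 1) → (0, 1)
T2 rotate counter-clockwise with cos θ = 7/25, sin θ = -24/25: (5, -2) → (-13/25, -134/25); (5, 0) → (7/5, -24/5); (7, 0) → (49/25, -168/25); (7, 1) → (73/25, -161/25); (0, 1) → (24/25, 7/25)
T3 rotate counter-clockwise with cos θ = -4/5, sin θ = -3/5: (-13/25, -134/25) → (-14/5, 23/5); (7/5, -24/5) → (-4, 3); (49/25, -168/25) → (-28/5, 21/5); (73/25, -161/25) → (-31/5, 17/5); (24/25, 7/25) → (-3/5, -4/5)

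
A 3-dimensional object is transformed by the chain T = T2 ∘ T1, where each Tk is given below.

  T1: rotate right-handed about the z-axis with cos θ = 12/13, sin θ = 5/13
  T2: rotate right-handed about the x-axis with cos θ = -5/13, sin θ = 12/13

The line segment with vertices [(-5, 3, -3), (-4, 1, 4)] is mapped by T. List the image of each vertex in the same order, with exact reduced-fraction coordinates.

image vertices: (-75/13, 413/169, 327/169), (-53/13, -584/169, -356/169)

T1 rotate right-handed about the z-axis with cos θ = 12/13, sin θ = 5/13: (-5, 3, -3) → (-75/13, 11/13, -3); (-4, 1, 4) → (-53/13, -8/13, 4)
T2 rotate right-handed about the x-axis with cos θ = -5/13, sin θ = 12/13: (-75/13, 11/13, -3) → (-75/13, 413/169, 327/169); (-53/13, -8/13, 4) → (-53/13, -584/169, -356/169)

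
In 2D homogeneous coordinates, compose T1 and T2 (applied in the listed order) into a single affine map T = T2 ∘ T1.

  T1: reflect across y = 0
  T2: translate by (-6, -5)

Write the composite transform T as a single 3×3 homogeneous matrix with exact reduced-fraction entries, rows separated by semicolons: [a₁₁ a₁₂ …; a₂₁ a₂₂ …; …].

T = [1 0 -6; 0 -1 -5; 0 0 1]

T1 = [1 0 0; 0 -1 0; 0 0 1]
T2·T1 = [1 0 -6; 0 -1 -5; 0 0 1]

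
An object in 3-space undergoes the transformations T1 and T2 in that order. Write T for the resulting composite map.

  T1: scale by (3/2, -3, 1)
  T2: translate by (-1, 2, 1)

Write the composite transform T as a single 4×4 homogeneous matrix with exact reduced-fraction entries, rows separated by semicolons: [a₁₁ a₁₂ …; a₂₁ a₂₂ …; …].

T = [3/2 0 0 -1; 0 -3 0 2; 0 0 1 1; 0 0 0 1]

T1 = [3/2 0 0 0; 0 -3 0 0; 0 0 1 0; 0 0 0 1]
T2·T1 = [3/2 0 0 -1; 0 -3 0 2; 0 0 1 1; 0 0 0 1]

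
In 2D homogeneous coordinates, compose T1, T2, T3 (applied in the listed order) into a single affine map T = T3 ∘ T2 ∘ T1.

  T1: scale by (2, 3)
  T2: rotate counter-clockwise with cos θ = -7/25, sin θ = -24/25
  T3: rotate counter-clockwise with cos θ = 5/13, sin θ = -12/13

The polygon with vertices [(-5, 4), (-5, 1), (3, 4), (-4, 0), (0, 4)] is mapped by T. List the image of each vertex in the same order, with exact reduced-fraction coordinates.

image vertices: (3662/325, -3516/325), (3338/325, -609/325), (-1506/325, -4092/325), (2584/325, 288/325), (432/325, -3876/325)

T1 scale by (2, 3): (-5, 4) → (-10, 12); (-5, 1) → (-10, 3); (3, 4) → (6, 12); (-4, 0) → (-8, 0); (0, 4) → (0, 12)
T2 rotate counter-clockwise with cos θ = -7/25, sin θ = -24/25: (-10, 12) → (358/25, 156/25); (-10, 3) → (142/25, 219/25); (6, 12) → (246/25, -228/25); (-8, 0) → (56/25, 192/25); (0, 12) → (288/25, -84/25)
T3 rotate counter-clockwise with cos θ = 5/13, sin θ = -12/13: (358/25, 156/25) → (3662/325, -3516/325); (142/25, 219/25) → (3338/325, -609/325); (246/25, -228/25) → (-1506/325, -4092/325); (56/25, 192/25) → (2584/325, 288/325); (288/25, -84/25) → (432/325, -3876/325)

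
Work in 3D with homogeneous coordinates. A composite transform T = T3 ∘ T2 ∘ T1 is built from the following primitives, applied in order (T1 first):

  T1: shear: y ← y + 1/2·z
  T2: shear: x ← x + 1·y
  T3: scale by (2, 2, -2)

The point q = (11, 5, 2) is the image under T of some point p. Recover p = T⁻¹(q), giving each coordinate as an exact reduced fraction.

T1 = [1 0 0 0; 0 1 1/2 0; 0 0 1 0; 0 0 0 1]
T2·T1 = [1 1 1/2 0; 0 1 1/2 0; 0 0 1 0; 0 0 0 1]
T3·…·T1 = [2 2 1 0; 0 2 1 0; 0 0 -2 0; 0 0 0 1]
det M = -8; M⁻¹ = [1/2 -1/2 0 0; 0 1/2 1/4 0; 0 0 -1/2 0; 0 0 0 1]
M⁻¹ · (11, 5, 2)ᵀ = (3, 3, -1)ᵀ

p = (3, 3, -1)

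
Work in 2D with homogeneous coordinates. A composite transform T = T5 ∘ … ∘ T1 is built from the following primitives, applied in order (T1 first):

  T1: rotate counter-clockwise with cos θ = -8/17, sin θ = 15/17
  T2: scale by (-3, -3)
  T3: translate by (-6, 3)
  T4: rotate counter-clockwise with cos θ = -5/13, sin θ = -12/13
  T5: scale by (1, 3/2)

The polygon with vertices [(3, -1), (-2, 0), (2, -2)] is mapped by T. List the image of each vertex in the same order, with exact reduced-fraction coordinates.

image vertices: (-921/221, 2160/221), (2442/221, 3285/442), (-324/221, 6489/442)

T1 rotate counter-clockwise with cos θ = -8/17, sin θ = 15/17: (3, -1) → (-9/17, 53/17); (-2, 0) → (16/17, -30/17); (2, -2) → (14/17, 46/17)
T2 scale by (-3, -3): (-9/17, 53/17) → (27/17, -159/17); (16/17, -30/17) → (-48/17, 90/17); (14/17, 46/17) → (-42/17, -138/17)
T3 translate by (-6, 3): (27/17, -159/17) → (-75/17, -108/17); (-48/17, 90/17) → (-150/17, 141/17); (-42/17, -138/17) → (-144/17, -87/17)
T4 rotate counter-clockwise with cos θ = -5/13, sin θ = -12/13: (-75/17, -108/17) → (-921/221, 1440/221); (-150/17, 141/17) → (2442/221, 1095/221); (-144/17, -87/17) → (-324/221, 2163/221)
T5 scale by (1, 3/2): (-921/221, 1440/221) → (-921/221, 2160/221); (2442/221, 1095/221) → (2442/221, 3285/442); (-324/221, 2163/221) → (-324/221, 6489/442)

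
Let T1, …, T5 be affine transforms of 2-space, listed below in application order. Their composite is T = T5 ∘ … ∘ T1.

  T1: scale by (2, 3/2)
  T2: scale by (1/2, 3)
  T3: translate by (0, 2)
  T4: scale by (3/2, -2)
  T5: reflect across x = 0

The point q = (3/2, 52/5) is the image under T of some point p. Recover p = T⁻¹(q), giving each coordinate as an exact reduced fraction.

T1 = [2 0 0; 0 3/2 0; 0 0 1]
T2·T1 = [1 0 0; 0 9/2 0; 0 0 1]
T3·…·T1 = [1 0 0; 0 9/2 2; 0 0 1]
T4·…·T1 = [3/2 0 0; 0 -9 -4; 0 0 1]
T5·…·T1 = [-3/2 0 0; 0 -9 -4; 0 0 1]
det M = 27/2; M⁻¹ = [-2/3 0 0; 0 -1/9 -4/9; 0 0 1]
M⁻¹ · (3/2, 52/5)ᵀ = (-1, -8/5)ᵀ

p = (-1, -8/5)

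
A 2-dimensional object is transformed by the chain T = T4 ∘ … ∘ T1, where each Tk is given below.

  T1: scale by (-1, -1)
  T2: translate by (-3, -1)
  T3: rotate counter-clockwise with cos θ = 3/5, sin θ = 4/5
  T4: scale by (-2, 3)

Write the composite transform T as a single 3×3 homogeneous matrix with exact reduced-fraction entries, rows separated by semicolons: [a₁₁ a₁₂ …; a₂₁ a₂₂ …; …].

T = [6/5 -8/5 2; -12/5 -9/5 -9; 0 0 1]

T1 = [-1 0 0; 0 -1 0; 0 0 1]
T2·T1 = [-1 0 -3; 0 -1 -1; 0 0 1]
T3·…·T1 = [-3/5 4/5 -1; -4/5 -3/5 -3; 0 0 1]
T4·…·T1 = [6/5 -8/5 2; -12/5 -9/5 -9; 0 0 1]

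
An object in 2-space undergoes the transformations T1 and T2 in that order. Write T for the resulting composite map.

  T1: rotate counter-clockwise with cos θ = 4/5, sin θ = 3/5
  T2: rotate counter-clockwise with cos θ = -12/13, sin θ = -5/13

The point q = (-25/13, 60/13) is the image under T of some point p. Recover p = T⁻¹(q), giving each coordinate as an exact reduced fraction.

T1 = [4/5 -3/5 0; 3/5 4/5 0; 0 0 1]
T2·T1 = [-33/65 56/65 0; -56/65 -33/65 0; 0 0 1]
det M = 1; M⁻¹ = [-33/65 -56/65 0; 56/65 -33/65 0; 0 0 1]
M⁻¹ · (-25/13, 60/13)ᵀ = (-3, -4)ᵀ

p = (-3, -4)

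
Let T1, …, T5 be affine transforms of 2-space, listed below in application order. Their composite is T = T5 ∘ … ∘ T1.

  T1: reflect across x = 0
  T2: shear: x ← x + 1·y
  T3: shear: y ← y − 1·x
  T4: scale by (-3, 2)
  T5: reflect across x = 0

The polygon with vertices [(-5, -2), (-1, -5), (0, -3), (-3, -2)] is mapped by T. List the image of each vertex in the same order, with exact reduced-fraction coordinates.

image vertices: (9, -10), (-12, -2), (-9, 0), (3, -6)

T1 reflect across x = 0: (-5, -2) → (5, -2); (-1, -5) → (1, -5); (0, -3) → (0, -3); (-3, -2) → (3, -2)
T2 shear: x ← x + 1·y: (5, -2) → (3, -2); (1, -5) → (-4, -5); (0, -3) → (-3, -3); (3, -2) → (1, -2)
T3 shear: y ← y − 1·x: (3, -2) → (3, -5); (-4, -5) → (-4, -1); (-3, -3) → (-3, 0); (1, -2) → (1, -3)
T4 scale by (-3, 2): (3, -5) → (-9, -10); (-4, -1) → (12, -2); (-3, 0) → (9, 0); (1, -3) → (-3, -6)
T5 reflect across x = 0: (-9, -10) → (9, -10); (12, -2) → (-12, -2); (9, 0) → (-9, 0); (-3, -6) → (3, -6)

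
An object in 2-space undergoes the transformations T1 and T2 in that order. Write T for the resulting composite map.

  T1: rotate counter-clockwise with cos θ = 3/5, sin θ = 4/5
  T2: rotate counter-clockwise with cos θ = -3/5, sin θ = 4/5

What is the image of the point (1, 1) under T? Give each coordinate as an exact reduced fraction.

T1 rotate counter-clockwise with cos θ = 3/5, sin θ = 4/5: (1, 1) → (-1/5, 7/5)
T2 rotate counter-clockwise with cos θ = -3/5, sin θ = 4/5: (-1/5, 7/5) → (-1, -1)

T(p) = (-1, -1)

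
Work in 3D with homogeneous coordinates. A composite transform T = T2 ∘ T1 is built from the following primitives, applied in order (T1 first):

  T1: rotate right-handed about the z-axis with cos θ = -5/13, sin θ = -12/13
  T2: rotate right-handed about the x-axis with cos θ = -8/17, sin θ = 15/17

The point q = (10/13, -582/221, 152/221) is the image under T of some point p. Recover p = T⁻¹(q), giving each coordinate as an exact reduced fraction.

p = (-2, 0, 2)

T1 = [-5/13 12/13 0 0; -12/13 -5/13 0 0; 0 0 1 0; 0 0 0 1]
T2·T1 = [-5/13 12/13 0 0; 96/221 40/221 -15/17 0; -180/221 -75/221 -8/17 0; 0 0 0 1]
det M = 1; M⁻¹ = [-5/13 96/221 -180/221 0; 12/13 40/221 -75/221 0; 0 -15/17 -8/17 0; 0 0 0 1]
M⁻¹ · (10/13, -582/221, 152/221)ᵀ = (-2, 0, 2)ᵀ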